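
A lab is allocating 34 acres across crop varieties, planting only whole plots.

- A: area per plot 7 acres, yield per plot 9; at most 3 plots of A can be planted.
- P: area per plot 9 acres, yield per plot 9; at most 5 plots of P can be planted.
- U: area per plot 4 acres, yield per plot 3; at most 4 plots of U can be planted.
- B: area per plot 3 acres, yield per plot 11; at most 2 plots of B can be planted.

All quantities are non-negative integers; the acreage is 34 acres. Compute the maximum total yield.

52

B has the best ratio (11/3); taking only B gives at most 2×11 = 22 (stopped by the supply cap of 2).
Mixing does better — 2×A, 1×P, 1×U, and 2×B: area 33 ≤ 34, yield 2·9 + 1·9 + 1·3 + 2·11 = 52.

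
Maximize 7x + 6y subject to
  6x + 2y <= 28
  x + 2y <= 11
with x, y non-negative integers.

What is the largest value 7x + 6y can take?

(x,y)=(3,4) is feasible, giving 45.
(x,y)=(4,2) is feasible, giving 40.
(x,y)=(3,3) is feasible, giving 39.
(x,y)=(2,4) is feasible, giving 38.
Maximum is 45 at (x,y)=(3,4).

45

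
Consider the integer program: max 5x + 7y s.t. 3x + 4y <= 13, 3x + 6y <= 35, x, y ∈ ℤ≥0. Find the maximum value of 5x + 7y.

The continuous relaxation peaks at (0, 3.25) with value 22.75; rounding to a feasible lattice point costs some objective.
(x,y)=(3,1): 3·3+4·1=13≤13, 3·3+6·1=15≤35, objective 22.
(x,y)=(0,3): 3·0+4·3=12≤13, 3·0+6·3=18≤35, objective 21.
(x,y)=(4,0): 3·4+4·0=12≤13, 3·4+6·0=12≤35, objective 20.
Maximum is 22 at (x,y)=(3,1).

22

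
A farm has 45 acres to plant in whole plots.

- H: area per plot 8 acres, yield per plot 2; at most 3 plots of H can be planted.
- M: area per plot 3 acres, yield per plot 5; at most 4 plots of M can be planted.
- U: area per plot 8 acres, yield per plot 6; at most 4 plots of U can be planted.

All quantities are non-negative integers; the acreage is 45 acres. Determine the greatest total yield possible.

44

Take 4×M and 4×U: area 44 ≤ 45, yield 4·5 + 4·6 = 44.
M has the best ratio (5/3) and is taken to its limit of 4; remaining capacity is filled optimally with the others.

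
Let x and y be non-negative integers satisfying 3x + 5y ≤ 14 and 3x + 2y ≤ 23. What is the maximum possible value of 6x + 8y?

26

Relaxing integrality, the LP optimum is 28.00 at (x,y) = (4.67, 0), which is not an integer point.
(x,y)=(3,1): 3·3+5·1=14≤14, 3·3+2·1=11≤23, objective 26.
(x,y)=(4,0): 3·4+5·0=12≤14, 3·4+2·0=12≤23, objective 24.
(x,y)=(2,1): 3·2+5·1=11≤14, 3·2+2·1=8≤23, objective 20.
(x,y)=(3,0): 3·3+5·0=9≤14, 3·3+2·0=9≤23, objective 18.
The best lattice point is (3,1), giving 26.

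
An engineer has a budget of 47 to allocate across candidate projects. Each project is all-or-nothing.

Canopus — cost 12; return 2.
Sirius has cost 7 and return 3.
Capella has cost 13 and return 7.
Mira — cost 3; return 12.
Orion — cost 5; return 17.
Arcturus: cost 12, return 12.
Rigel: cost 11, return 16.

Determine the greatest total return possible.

64

Allowing fractional choices, the relaxed optimum would be about 65.3, but projects are indivisible.
Capella + Mira + Orion + Arcturus + Rigel: cost 13 + 3 + 5 + 12 + 11 = 44 ≤ 47, return 7 + 12 + 17 + 12 + 16 = 64.
Sirius + Mira + Orion + Arcturus + Rigel: cost 7 + 3 + 5 + 12 + 11 = 38 ≤ 47, return 3 + 12 + 17 + 12 + 16 = 60.
Best is Capella, Mira, Orion, Arcturus, and Rigel with total return 64.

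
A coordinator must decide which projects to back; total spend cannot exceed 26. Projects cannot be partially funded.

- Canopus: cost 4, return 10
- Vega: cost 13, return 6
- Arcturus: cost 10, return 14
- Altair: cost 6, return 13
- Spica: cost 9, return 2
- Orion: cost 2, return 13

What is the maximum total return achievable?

50

Canopus + Vega + Altair + Orion: cost 4 + 13 + 6 + 2 = 25 ≤ 26, return 10 + 6 + 13 + 13 = 42.
Canopus + Arcturus + Altair + Orion: cost 4 + 10 + 6 + 2 = 22 ≤ 26, return 10 + 14 + 13 + 13 = 50.
Best is Canopus, Arcturus, Altair, and Orion with total return 50.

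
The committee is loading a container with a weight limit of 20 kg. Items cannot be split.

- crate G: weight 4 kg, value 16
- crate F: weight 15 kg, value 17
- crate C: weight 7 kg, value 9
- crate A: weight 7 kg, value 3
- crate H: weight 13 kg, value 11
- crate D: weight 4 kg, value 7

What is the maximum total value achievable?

Allowing fractional choices, the relaxed optimum would be about 37.7, but items are indivisible.
crate G + crate C + crate D: weight 4 + 7 + 4 = 15 ≤ 20, value 16 + 9 + 7 = 32.
crate G + crate C + crate A: weight 4 + 7 + 7 = 18 ≤ 20, value 16 + 9 + 3 = 28.
crate G + crate F: weight 4 + 15 = 19 ≤ 20, value 16 + 17 = 33.
Best is crate G and crate F with total value 33.

33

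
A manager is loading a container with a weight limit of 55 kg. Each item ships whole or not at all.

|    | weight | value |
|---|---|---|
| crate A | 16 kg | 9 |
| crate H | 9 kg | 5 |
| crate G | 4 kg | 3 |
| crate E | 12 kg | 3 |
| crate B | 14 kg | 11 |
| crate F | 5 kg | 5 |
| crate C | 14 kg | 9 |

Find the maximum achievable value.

37

This is a 0-1 knapsack instance.
Allowing fractional choices, the relaxed optimum would be about 38.1, but items are indivisible.
crate A + crate G + crate B + crate F + crate C: weight 16 + 4 + 14 + 5 + 14 = 53 ≤ 55, value 9 + 3 + 11 + 5 + 9 = 37.
crate A + crate B + crate F + crate C: weight 16 + 14 + 5 + 14 = 49 ≤ 55, value 9 + 11 + 5 + 9 = 34.
Best is crate A, crate G, crate B, crate F, and crate C with total value 37.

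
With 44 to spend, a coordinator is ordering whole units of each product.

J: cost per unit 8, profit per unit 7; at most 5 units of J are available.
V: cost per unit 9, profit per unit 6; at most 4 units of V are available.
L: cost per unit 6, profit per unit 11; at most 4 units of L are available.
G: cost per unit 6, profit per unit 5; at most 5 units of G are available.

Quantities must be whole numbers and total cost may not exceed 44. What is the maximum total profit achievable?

Take 1×J, 4×L, and 2×G: cost 44 ≤ 44, profit 1·7 + 4·11 + 2·5 = 61.
L has the best ratio (11/6) and is taken to its limit of 4; remaining capacity is filled optimally with the others.

61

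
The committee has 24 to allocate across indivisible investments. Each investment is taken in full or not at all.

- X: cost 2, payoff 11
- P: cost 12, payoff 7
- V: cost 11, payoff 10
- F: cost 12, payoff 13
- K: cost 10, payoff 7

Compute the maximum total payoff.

Allowing fractional choices, the relaxed optimum would be about 33.1, but investments are indivisible.
X + F + K: cost 2 + 12 + 10 = 24 ≤ 24, payoff 11 + 13 + 7 = 31.
X + P + K: cost 2 + 12 + 10 = 24 ≤ 24, payoff 11 + 7 + 7 = 25.
X + V + K: cost 2 + 11 + 10 = 23 ≤ 24, payoff 11 + 10 + 7 = 28.
Best is X, F, and K with total payoff 31.

31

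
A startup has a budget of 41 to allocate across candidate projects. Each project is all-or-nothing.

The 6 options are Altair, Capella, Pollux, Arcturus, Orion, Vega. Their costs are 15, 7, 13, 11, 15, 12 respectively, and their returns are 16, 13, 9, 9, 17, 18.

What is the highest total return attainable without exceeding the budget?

48

This is a 0-1 knapsack instance.
Take Capella, Orion, and Vega: cost 7 + 15 + 12 = 34 ≤ 41, return 13 + 17 + 18 = 48.
No other feasible combination does better.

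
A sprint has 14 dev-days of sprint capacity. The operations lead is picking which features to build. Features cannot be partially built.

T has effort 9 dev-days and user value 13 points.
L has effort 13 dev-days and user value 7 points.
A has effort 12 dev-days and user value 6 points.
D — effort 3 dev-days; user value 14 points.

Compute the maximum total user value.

27

Treat it as a binary knapsack problem.
T + D: effort 9 + 3 = 12 ≤ 14, user value 13 + 14 = 27.
D: effort 3 ≤ 14, user value 14.
T: effort 9 ≤ 14, user value 13.
Best is T and D with total user value 27.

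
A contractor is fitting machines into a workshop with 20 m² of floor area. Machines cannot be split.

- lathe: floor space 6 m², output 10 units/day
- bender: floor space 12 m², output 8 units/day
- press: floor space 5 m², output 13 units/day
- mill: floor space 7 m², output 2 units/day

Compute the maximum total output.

This is an integer program with binary decision variables.
lathe + press: floor space 6 + 5 = 11 ≤ 20, output 10 + 13 = 23.
lathe + press + mill: floor space 6 + 5 + 7 = 18 ≤ 20, output 10 + 13 + 2 = 25.
Best is lathe, press, and mill with total output 25.

25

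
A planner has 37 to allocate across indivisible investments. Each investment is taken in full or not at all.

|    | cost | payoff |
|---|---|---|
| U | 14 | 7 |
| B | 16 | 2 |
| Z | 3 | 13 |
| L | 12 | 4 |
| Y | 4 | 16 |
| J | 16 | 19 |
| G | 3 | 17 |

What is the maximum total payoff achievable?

65

Take Z, Y, J, and G: cost 3 + 4 + 16 + 3 = 26 ≤ 37, payoff 13 + 16 + 19 + 17 = 65.
No other feasible combination does better.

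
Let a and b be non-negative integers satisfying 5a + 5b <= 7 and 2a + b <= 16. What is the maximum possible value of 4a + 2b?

4

Relaxing integrality, the LP optimum is 5.60 at (a,b) = (1.4, 0), which is not an integer point.
(a,b)=(1,0): 5·1+5·0=5≤7, 2·1+1·0=2≤16, objective 4.
(a,b)=(0,1): 5·0+5·1=5≤7, 2·0+1·1=1≤16, objective 2.
(a,b)=(0,0): 5·0+5·0=0≤7, 2·0+1·0=0≤16, objective 0.
No feasible integer point exceeds 4.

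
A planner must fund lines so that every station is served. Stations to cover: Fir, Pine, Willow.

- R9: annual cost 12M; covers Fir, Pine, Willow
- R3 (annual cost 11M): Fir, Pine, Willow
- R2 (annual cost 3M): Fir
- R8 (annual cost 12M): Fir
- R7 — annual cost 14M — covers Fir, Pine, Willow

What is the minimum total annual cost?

The greedy cost-per-new-station heuristic would pick R2 and R3 for 14, but a cheaper cover exists.
R3 alone covers Fir, Pine, Willow — every station.
Total annual cost: 11.
No cover costs less than 11.

11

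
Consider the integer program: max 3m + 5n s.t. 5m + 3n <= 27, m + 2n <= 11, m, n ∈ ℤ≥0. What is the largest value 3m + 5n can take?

29

(m,n)=(3,4) is feasible, giving 29.
(m,n)=(2,4) is feasible, giving 26.
No feasible integer point exceeds 29.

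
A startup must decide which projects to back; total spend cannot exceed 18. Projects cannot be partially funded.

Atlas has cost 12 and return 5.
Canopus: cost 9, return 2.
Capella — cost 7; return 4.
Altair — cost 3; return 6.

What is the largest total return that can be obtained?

Take Atlas and Altair: cost 12 + 3 = 15 ≤ 18, return 5 + 6 = 11.
No other feasible combination does better.

11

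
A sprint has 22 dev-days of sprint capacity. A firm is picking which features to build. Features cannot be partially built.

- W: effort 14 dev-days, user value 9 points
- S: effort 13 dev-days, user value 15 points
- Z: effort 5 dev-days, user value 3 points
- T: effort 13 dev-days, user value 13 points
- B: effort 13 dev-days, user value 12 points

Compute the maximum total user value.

Z + T: effort 5 + 13 = 18 ≤ 22, user value 3 + 13 = 16.
S + Z: effort 13 + 5 = 18 ≤ 22, user value 15 + 3 = 18.
S: effort 13 ≤ 22, user value 15.
Best is S and Z with total user value 18.

18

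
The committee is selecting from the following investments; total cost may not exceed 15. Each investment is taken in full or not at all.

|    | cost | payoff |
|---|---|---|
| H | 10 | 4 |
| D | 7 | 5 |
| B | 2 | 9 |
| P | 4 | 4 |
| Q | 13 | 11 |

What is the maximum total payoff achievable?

Treat it as a binary knapsack problem.
Allowing fractional choices, the relaxed optimum would be about 20.6, but investments are indivisible.
B + Q: cost 2 + 13 = 15 ≤ 15, payoff 9 + 11 = 20.
D + B + P: cost 7 + 2 + 4 = 13 ≤ 15, payoff 5 + 9 + 4 = 18.
D + B: cost 7 + 2 = 9 ≤ 15, payoff 5 + 9 = 14.
Best is B and Q with total payoff 20.

20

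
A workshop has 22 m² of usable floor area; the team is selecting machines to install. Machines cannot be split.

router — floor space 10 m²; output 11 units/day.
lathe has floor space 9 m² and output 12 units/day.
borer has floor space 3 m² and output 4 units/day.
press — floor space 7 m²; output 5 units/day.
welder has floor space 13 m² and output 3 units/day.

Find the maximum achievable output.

router + lathe + borer: floor space 10 + 9 + 3 = 22 ≤ 22, output 11 + 12 + 4 = 27.
router + lathe: floor space 10 + 9 = 19 ≤ 22, output 11 + 12 = 23.
Best is router, lathe, and borer with total output 27.

27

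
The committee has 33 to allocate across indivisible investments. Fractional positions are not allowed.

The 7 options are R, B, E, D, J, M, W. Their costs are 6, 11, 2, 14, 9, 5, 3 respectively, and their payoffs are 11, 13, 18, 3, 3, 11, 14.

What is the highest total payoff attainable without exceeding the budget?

R + B + E + M + W: cost 6 + 11 + 2 + 5 + 3 = 27 ≤ 33, payoff 11 + 13 + 18 + 11 + 14 = 67.
R + B + E + J + W: cost 6 + 11 + 2 + 9 + 3 = 31 ≤ 33, payoff 11 + 13 + 18 + 3 + 14 = 59.
B + E + J + M + W: cost 11 + 2 + 9 + 5 + 3 = 30 ≤ 33, payoff 13 + 18 + 3 + 11 + 14 = 59.
Best is R, B, E, M, and W with total payoff 67.

67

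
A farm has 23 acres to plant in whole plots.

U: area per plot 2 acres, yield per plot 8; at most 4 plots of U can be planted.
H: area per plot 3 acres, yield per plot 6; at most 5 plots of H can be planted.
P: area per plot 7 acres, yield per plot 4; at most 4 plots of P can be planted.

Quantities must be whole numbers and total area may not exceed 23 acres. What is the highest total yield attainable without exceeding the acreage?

62

U has the best ratio (8/2); taking only U gives at most 4×8 = 32 (stopped by the supply cap of 4).
Mixing does better — 4×U and 5×H: area 23 ≤ 23, yield 4·8 + 5·6 = 62.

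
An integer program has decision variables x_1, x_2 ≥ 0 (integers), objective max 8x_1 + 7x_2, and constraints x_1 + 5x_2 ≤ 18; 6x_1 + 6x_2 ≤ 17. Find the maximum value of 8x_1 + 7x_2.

The continuous relaxation peaks at (2.83, 0) with value 22.67; rounding to a feasible lattice point costs some objective.
(x_1,x_2)=(2,0): 1·2+5·0=2≤18, 6·2+6·0=12≤17, objective 16.
(x_1,x_2)=(1,1): 1·1+5·1=6≤18, 6·1+6·1=12≤17, objective 15.
(x_1,x_2)=(1,0): 1·1+5·0=1≤18, 6·1+6·0=6≤17, objective 8.
No feasible integer point exceeds 16.

16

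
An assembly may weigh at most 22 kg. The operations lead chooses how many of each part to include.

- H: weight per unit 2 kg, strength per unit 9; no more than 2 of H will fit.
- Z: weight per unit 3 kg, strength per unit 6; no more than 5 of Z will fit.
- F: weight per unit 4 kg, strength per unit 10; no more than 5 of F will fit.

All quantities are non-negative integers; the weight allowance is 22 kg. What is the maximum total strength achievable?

H has the best ratio (9/2); taking only H gives at most 2×9 = 18 (stopped by the supply cap of 2).
Mixing does better — 2×H, 2×Z, and 3×F: weight 22 ≤ 22, strength 2·9 + 2·6 + 3·10 = 60.

60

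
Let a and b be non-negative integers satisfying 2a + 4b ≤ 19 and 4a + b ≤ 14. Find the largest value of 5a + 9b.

(a,b)=(1,4): 2·1+4·4=18≤19, 4·1+1·4=8≤14, objective 41.
(a,b)=(2,3): 2·2+4·3=16≤19, 4·2+1·3=11≤14, objective 37.
(a,b)=(0,4): 2·0+4·4=16≤19, 4·0+1·4=4≤14, objective 36.
The best lattice point is (1,4), giving 41.

41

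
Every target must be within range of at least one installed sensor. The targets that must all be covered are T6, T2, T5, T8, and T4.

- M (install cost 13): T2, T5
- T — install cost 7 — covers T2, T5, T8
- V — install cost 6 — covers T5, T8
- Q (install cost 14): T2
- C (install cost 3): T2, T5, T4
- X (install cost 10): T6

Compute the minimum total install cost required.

19

Choose V, C, and X: together they cover T6, T2, T5, T8, T4 — every target.
Total install cost: 6 + 3 + 10 = 19.
No cover costs less than 19.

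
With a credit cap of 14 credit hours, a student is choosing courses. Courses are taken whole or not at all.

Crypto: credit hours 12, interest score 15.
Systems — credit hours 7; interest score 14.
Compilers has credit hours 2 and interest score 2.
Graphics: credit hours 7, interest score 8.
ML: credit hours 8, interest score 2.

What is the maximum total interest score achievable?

Allowing fractional choices, the relaxed optimum would be about 22.8, but courses are indivisible.
Systems + Compilers: credit hours 7 + 2 = 9 ≤ 14, interest score 14 + 2 = 16.
Systems + Graphics: credit hours 7 + 7 = 14 ≤ 14, interest score 14 + 8 = 22.
Crypto + Compilers: credit hours 12 + 2 = 14 ≤ 14, interest score 15 + 2 = 17.
Best is Systems and Graphics with total interest score 22.

22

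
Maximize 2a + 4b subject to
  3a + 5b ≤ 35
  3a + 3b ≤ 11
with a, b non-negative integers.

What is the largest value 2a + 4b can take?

12

(a,b)=(0,3): 3·0+5·3=15≤35, 3·0+3·3=9≤11, objective 12.
(a,b)=(1,2): 3·1+5·2=13≤35, 3·1+3·2=9≤11, objective 10.
(a,b)=(0,2): 3·0+5·2=10≤35, 3·0+3·2=6≤11, objective 8.
No feasible integer point exceeds 12.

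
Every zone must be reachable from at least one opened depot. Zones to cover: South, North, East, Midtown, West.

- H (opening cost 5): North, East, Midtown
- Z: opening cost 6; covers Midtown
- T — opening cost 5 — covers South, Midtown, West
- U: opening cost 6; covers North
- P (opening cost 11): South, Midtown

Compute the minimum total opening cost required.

Choose H and T: together they cover South, North, East, Midtown, West — every zone.
Total opening cost: 5 + 5 = 10.
No cover costs less than 10.

10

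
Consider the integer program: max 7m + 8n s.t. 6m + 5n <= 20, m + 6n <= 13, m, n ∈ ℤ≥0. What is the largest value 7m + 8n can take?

23

Relaxing integrality, the LP optimum is 27.39 at (m,n) = (1.77, 1.87), which is not an integer point.
(m,n)=(1,2): 6·1+5·2=16≤20, 1·1+6·2=13≤13, objective 23.
(m,n)=(2,1): 6·2+5·1=17≤20, 1·2+6·1=8≤13, objective 22.
(m,n)=(0,2): 6·0+5·2=10≤20, 1·0+6·2=12≤13, objective 16.
Maximum is 23 at (m,n)=(1,2).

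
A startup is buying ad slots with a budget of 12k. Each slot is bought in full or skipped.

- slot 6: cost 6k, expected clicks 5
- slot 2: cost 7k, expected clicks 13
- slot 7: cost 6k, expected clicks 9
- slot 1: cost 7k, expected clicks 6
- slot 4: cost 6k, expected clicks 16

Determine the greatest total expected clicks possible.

slot 4: cost 6 ≤ 12, expected clicks 16.
slot 7 + slot 4: cost 6 + 6 = 12 ≤ 12, expected clicks 9 + 16 = 25.
slot 6 + slot 4: cost 6 + 6 = 12 ≤ 12, expected clicks 5 + 16 = 21.
Best is slot 7 and slot 4 with total expected clicks 25.

25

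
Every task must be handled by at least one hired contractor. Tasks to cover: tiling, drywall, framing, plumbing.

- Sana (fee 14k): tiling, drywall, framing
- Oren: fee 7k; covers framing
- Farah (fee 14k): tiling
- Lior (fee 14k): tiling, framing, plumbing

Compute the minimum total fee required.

28

Choose Sana and Lior: together they cover tiling, drywall, framing, plumbing — every task.
Total fee: 14 + 14 = 28.
No cover costs less than 28.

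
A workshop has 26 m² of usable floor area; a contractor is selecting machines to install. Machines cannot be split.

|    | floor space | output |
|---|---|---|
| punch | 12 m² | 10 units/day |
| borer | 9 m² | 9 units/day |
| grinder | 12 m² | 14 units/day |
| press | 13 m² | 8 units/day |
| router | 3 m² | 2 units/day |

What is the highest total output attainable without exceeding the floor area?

25

Allowing fractional choices, the relaxed optimum would be about 27.2, but machines are indivisible.
borer + grinder: floor space 9 + 12 = 21 ≤ 26, output 9 + 14 = 23.
punch + grinder: floor space 12 + 12 = 24 ≤ 26, output 10 + 14 = 24.
borer + grinder + router: floor space 9 + 12 + 3 = 24 ≤ 26, output 9 + 14 + 2 = 25.
Best is borer, grinder, and router with total output 25.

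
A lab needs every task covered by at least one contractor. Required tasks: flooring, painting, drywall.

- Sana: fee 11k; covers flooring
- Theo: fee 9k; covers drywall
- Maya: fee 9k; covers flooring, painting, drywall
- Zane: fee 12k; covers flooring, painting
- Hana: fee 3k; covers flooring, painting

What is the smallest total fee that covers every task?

9

This is an integer covering problem.
The greedy cost-per-new-task heuristic would pick Hana and Theo for 12, but a cheaper cover exists.
Maya alone covers flooring, painting, drywall — every task.
Total fee: 9.
No cover costs less than 9.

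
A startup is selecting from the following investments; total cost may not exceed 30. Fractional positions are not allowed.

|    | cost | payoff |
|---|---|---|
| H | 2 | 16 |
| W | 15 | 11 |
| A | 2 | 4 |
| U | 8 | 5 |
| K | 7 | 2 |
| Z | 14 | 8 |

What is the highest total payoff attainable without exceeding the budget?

Treat it as a binary knapsack problem.
Allowing fractional choices, the relaxed optimum would be about 37.7, but investments are indivisible.
H + W + A + K: cost 2 + 15 + 2 + 7 = 26 ≤ 30, payoff 16 + 11 + 4 + 2 = 33.
H + W + A + U: cost 2 + 15 + 2 + 8 = 27 ≤ 30, payoff 16 + 11 + 4 + 5 = 36.
Best is H, W, A, and U with total payoff 36.

36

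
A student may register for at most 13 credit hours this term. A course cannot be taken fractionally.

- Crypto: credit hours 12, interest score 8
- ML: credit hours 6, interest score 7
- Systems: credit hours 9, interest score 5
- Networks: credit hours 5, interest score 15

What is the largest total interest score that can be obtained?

22

Allowing fractional choices, the relaxed optimum would be about 23.3, but courses are indivisible.
ML + Networks: credit hours 6 + 5 = 11 ≤ 13, interest score 7 + 15 = 22.
Networks: credit hours 5 ≤ 13, interest score 15.
Best is ML and Networks with total interest score 22.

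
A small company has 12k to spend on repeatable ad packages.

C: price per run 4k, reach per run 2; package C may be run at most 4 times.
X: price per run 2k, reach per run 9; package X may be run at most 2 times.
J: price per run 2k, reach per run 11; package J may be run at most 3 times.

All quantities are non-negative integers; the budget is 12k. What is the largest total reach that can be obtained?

J has the best ratio (11/2); taking only J gives at most 3×11 = 33 (stopped by the supply cap of 3).
Mixing does better — 2×X and 3×J: price 10 ≤ 12, reach 2·9 + 3·11 = 51.

51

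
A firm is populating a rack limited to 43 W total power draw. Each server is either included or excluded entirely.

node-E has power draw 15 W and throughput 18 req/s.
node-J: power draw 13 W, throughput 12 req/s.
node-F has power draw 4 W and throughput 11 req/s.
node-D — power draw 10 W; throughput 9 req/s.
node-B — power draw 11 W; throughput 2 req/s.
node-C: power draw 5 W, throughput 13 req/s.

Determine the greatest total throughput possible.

node-E + node-J + node-F + node-C: power draw 15 + 13 + 4 + 5 = 37 ≤ 43, throughput 18 + 12 + 11 + 13 = 54.
node-E + node-J + node-D + node-C: power draw 15 + 13 + 10 + 5 = 43 ≤ 43, throughput 18 + 12 + 9 + 13 = 52.
Best is node-E, node-J, node-F, and node-C with total throughput 54.

54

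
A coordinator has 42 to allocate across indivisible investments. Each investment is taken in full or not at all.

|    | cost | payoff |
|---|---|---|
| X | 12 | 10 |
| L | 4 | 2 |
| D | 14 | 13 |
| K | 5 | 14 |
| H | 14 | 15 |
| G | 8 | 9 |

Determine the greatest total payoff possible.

51

D + K + H + G: cost 14 + 5 + 14 + 8 = 41 ≤ 42, payoff 13 + 14 + 15 + 9 = 51.
X + K + H + G: cost 12 + 5 + 14 + 8 = 39 ≤ 42, payoff 10 + 14 + 15 + 9 = 48.
X + D + K + G: cost 12 + 14 + 5 + 8 = 39 ≤ 42, payoff 10 + 13 + 14 + 9 = 46.
Best is D, K, H, and G with total payoff 51.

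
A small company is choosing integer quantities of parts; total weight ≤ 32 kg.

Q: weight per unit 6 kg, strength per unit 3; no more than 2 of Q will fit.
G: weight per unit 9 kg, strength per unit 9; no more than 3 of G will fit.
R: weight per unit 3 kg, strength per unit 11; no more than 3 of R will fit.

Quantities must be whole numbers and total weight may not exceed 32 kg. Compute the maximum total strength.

51

This is a bounded integer knapsack.
R has the best ratio (11/3); taking only R gives at most 3×11 = 33 (stopped by the supply cap of 3).
Mixing does better — 2×G and 3×R: weight 27 ≤ 32, strength 2·9 + 3·11 = 51.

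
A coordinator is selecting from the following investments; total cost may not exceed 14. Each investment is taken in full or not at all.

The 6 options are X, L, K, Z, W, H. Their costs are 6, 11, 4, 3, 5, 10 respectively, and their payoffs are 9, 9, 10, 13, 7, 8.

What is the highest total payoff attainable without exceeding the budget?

X + K + Z: cost 6 + 4 + 3 = 13 ≤ 14, payoff 9 + 10 + 13 = 32.
K + Z + W: cost 4 + 3 + 5 = 12 ≤ 14, payoff 10 + 13 + 7 = 30.
Best is X, K, and Z with total payoff 32.

32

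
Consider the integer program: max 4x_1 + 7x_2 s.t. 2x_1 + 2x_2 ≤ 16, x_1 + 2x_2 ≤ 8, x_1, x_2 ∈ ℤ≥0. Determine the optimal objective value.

32

(x_1,x_2)=(8,0): 2·8+2·0=16≤16, 1·8+2·0=8≤8, objective 32.
(x_1,x_2)=(7,0): 2·7+2·0=14≤16, 1·7+2·0=7≤8, objective 28.
Maximum is 32 at (x_1,x_2)=(8,0).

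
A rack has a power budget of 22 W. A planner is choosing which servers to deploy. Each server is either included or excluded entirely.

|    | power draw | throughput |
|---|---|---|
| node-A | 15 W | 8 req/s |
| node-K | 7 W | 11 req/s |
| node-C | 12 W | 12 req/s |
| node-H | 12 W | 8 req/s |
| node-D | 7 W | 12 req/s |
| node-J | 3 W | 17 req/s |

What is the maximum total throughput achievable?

41

Allowing fractional choices, the relaxed optimum would be about 45.0, but servers are indivisible.
node-K + node-C + node-J: power draw 7 + 12 + 3 = 22 ≤ 22, throughput 11 + 12 + 17 = 40.
node-K + node-D + node-J: power draw 7 + 7 + 3 = 17 ≤ 22, throughput 11 + 12 + 17 = 40.
node-C + node-D + node-J: power draw 12 + 7 + 3 = 22 ≤ 22, throughput 12 + 12 + 17 = 41.
Best is node-C, node-D, and node-J with total throughput 41.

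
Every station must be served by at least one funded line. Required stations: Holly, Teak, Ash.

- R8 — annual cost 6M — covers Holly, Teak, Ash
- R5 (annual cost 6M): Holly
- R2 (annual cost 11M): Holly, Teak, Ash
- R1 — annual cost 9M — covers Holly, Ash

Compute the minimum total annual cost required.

R8 alone covers Holly, Teak, Ash — every station.
Total annual cost: 6.
No cover costs less than 6.

6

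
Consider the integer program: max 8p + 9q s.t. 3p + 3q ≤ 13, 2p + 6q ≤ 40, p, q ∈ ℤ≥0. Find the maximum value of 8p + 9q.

(p,q)=(0,4): 3·0+3·4=12≤13, 2·0+6·4=24≤40, objective 36.
(p,q)=(1,3): 3·1+3·3=12≤13, 2·1+6·3=20≤40, objective 35.
(p,q)=(0,3): 3·0+3·3=9≤13, 2·0+6·3=18≤40, objective 27.
Maximum is 36 at (p,q)=(0,4).

36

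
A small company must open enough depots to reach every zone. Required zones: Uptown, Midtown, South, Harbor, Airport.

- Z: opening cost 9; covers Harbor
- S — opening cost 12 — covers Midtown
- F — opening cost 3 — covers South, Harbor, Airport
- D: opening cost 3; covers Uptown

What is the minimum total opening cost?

This is a weighted set-cover instance.
Choose S, F, and D: together they cover Uptown, Midtown, South, Harbor, Airport — every zone.
Total opening cost: 12 + 3 + 3 = 18.
No cover costs less than 18.

18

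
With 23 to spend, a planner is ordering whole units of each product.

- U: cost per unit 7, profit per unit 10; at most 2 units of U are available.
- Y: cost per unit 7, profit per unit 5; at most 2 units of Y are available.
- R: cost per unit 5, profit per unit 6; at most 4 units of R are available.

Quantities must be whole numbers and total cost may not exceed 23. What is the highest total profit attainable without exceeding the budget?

28

Take 1×U and 3×R: cost 22 ≤ 23, profit 1·10 + 3·6 = 28.
No other integer combination yields more.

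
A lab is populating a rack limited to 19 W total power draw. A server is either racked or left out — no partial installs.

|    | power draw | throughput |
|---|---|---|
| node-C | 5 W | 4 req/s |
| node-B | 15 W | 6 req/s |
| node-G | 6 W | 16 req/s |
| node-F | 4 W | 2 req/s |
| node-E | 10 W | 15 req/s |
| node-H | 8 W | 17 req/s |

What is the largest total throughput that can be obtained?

37

Allowing fractional choices, the relaxed optimum would be about 40.5, but servers are indivisible.
node-C + node-G + node-H: power draw 5 + 6 + 8 = 19 ≤ 19, throughput 4 + 16 + 17 = 37.
node-G + node-F + node-H: power draw 6 + 4 + 8 = 18 ≤ 19, throughput 16 + 2 + 17 = 35.
Best is node-C, node-G, and node-H with total throughput 37.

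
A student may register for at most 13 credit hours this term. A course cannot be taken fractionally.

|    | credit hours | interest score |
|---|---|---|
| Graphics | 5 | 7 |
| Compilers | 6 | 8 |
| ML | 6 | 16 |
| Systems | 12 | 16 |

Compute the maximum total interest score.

Allowing fractional choices, the relaxed optimum would be about 25.7, but courses are indivisible.
ML: credit hours 6 ≤ 13, interest score 16.
Compilers + ML: credit hours 6 + 6 = 12 ≤ 13, interest score 8 + 16 = 24.
Graphics + ML: credit hours 5 + 6 = 11 ≤ 13, interest score 7 + 16 = 23.
Best is Compilers and ML with total interest score 24.

24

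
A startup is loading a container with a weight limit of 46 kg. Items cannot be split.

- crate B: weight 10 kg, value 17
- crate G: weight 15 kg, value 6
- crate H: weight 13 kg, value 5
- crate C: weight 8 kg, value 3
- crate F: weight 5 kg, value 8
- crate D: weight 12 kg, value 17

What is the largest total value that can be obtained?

48

Allowing fractional choices, the relaxed optimum would be about 49.5, but items are indivisible.
crate B + crate C + crate F + crate D: weight 10 + 8 + 5 + 12 = 35 ≤ 46, value 17 + 3 + 8 + 17 = 45.
crate B + crate G + crate F + crate D: weight 10 + 15 + 5 + 12 = 42 ≤ 46, value 17 + 6 + 8 + 17 = 48.
crate B + crate H + crate F + crate D: weight 10 + 13 + 5 + 12 = 40 ≤ 46, value 17 + 5 + 8 + 17 = 47.
Best is crate B, crate G, crate F, and crate D with total value 48.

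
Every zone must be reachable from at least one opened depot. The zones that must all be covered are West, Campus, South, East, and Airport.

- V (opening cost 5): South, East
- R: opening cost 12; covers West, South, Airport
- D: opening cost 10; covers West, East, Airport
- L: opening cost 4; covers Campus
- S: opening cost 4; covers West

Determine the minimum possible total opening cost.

19

This is a weighted set-cover instance.
The greedy cost-per-new-zone heuristic would pick V, L, S, and D for 23, but a cheaper cover exists.
Choose V, D, and L: together they cover West, Campus, South, East, Airport — every zone.
Total opening cost: 5 + 10 + 4 = 19.
No cover costs less than 19.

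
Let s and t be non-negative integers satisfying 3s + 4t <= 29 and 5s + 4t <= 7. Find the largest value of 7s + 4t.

Relaxing integrality, the LP optimum is 9.80 at (s,t) = (1.4, 0), which is not an integer point.
(s,t)=(1,0): 3·1+4·0=3≤29, 5·1+4·0=5≤7, objective 7.
(s,t)=(0,1): 3·0+4·1=4≤29, 5·0+4·1=4≤7, objective 4.
(s,t)=(0,0): 3·0+4·0=0≤29, 5·0+4·0=0≤7, objective 0.
The best lattice point is (1,0), giving 7.

7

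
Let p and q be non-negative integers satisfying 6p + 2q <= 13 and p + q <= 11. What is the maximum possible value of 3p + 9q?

54

Relaxing integrality, the LP optimum is 58.50 at (p,q) = (0, 6.5), which is not an integer point.
(p,q)=(0,6) is feasible, giving 54.
(p,q)=(0,5) is feasible, giving 45.
No feasible integer point exceeds 54.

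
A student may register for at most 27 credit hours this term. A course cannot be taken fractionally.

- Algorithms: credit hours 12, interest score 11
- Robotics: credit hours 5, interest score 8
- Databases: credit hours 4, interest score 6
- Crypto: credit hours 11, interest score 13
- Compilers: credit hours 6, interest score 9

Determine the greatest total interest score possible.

36

Allowing fractional choices, the relaxed optimum would be about 36.9, but courses are indivisible.
Algorithms + Robotics + Databases + Compilers: credit hours 12 + 5 + 4 + 6 = 27 ≤ 27, interest score 11 + 8 + 6 + 9 = 34.
Robotics + Databases + Crypto + Compilers: credit hours 5 + 4 + 11 + 6 = 26 ≤ 27, interest score 8 + 6 + 13 + 9 = 36.
Best is Robotics, Databases, Crypto, and Compilers with total interest score 36.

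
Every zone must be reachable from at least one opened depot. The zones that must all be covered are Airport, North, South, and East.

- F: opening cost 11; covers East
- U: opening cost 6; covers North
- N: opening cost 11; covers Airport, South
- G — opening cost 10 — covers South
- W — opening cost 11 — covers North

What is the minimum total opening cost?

28

Choose F, U, and N: together they cover Airport, North, South, East — every zone.
Total opening cost: 11 + 6 + 11 = 28.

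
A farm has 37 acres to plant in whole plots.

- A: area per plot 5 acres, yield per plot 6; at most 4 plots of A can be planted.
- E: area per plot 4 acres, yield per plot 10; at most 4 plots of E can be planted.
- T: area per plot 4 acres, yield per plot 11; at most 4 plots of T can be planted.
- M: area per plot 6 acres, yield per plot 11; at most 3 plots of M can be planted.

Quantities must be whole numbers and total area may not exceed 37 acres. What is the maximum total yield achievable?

90

This is a bounded integer knapsack.
1×A, 4×E, and 4×T: area 37 ≤ 37, yield 1·6 + 4·10 + 4·11 = 90.
2×E, 4×T, and 2×M: area 36 ≤ 37, yield 2·10 + 4·11 + 2·11 = 86.
Best is 90.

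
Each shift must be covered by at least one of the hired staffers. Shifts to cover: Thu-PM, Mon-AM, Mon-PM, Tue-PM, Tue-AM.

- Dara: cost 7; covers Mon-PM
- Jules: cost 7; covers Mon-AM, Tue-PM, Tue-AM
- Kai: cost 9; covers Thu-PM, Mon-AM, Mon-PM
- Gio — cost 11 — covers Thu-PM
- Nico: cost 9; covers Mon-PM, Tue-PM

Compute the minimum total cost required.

Choose Jules and Kai: together they cover Thu-PM, Mon-AM, Mon-PM, Tue-PM, Tue-AM — every shift.
Total cost: 7 + 9 = 16.
No cover costs less than 16.

16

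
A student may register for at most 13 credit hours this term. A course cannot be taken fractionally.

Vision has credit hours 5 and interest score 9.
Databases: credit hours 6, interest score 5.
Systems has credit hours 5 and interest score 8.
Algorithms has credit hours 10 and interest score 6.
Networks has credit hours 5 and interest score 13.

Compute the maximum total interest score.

22

Allowing fractional choices, the relaxed optimum would be about 26.8, but courses are indivisible.
Vision + Networks: credit hours 5 + 5 = 10 ≤ 13, interest score 9 + 13 = 22.
Systems + Networks: credit hours 5 + 5 = 10 ≤ 13, interest score 8 + 13 = 21.
Best is Vision and Networks with total interest score 22.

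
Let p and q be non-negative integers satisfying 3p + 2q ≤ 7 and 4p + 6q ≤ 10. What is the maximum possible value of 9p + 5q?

(p,q)=(2,0) is feasible, giving 18.
(p,q)=(1,1) is feasible, giving 14.
(p,q)=(1,0) is feasible, giving 9.
No feasible integer point exceeds 18.

18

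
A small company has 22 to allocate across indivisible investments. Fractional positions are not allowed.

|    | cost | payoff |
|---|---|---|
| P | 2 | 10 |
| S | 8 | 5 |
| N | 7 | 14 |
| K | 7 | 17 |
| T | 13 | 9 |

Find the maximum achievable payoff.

41

This is a 0-1 knapsack instance.
Allowing fractional choices, the relaxed optimum would be about 45.2, but investments are indivisible.
S + N + K: cost 8 + 7 + 7 = 22 ≤ 22, payoff 5 + 14 + 17 = 36.
P + N + K: cost 2 + 7 + 7 = 16 ≤ 22, payoff 10 + 14 + 17 = 41.
Best is P, N, and K with total payoff 41.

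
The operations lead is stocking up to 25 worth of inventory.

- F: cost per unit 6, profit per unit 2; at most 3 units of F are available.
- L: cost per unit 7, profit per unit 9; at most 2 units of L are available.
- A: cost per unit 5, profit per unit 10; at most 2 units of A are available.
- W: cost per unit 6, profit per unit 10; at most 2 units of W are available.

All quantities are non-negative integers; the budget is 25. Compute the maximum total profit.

This is a bounded integer knapsack.
Take 2×A and 2×W: cost 22 ≤ 25, profit 2·10 + 2·10 = 40.
A has the best ratio (10/5) and is taken to its limit of 2; remaining capacity is filled optimally with the others.

40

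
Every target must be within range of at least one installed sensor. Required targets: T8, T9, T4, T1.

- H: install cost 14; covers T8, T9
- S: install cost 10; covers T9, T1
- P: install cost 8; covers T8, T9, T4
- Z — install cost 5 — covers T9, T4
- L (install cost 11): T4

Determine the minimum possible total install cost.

18

The greedy cost-per-new-target heuristic would pick Z, P, and S for 23, but a cheaper cover exists.
Choose S and P: together they cover T8, T9, T4, T1 — every target.
Total install cost: 10 + 8 = 18.
No cover costs less than 18.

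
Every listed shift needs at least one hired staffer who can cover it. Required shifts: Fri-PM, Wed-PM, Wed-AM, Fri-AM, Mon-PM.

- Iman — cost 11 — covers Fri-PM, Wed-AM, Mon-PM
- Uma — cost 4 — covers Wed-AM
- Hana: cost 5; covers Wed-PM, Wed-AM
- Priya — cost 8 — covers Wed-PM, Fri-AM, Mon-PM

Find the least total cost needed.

The greedy cost-per-new-shift heuristic would pick Hana, Priya, and Iman for 24, but a cheaper cover exists.
Choose Iman and Priya: together they cover Fri-PM, Wed-PM, Wed-AM, Fri-AM, Mon-PM — every shift.
Total cost: 11 + 8 = 19.
No cover costs less than 19.

19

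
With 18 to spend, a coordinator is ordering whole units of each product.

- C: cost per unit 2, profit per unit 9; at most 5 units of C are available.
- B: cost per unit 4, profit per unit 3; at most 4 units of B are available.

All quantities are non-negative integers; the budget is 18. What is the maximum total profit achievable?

51

5×C and 2×B: cost 18 ≤ 18, profit 5·9 + 2·3 = 51.
5×C and 1×B: cost 14 ≤ 18, profit 5·9 + 1·3 = 48.
Best is 51.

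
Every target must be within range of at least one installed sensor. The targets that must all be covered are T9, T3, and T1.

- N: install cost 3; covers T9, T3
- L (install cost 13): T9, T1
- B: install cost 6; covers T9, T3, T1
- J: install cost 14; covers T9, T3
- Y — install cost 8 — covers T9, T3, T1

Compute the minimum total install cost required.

B alone covers T9, T3, T1 — every target.
Total install cost: 6.

6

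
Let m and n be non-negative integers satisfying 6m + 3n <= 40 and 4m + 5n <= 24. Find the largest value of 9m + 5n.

(m,n)=(6,0): 6·6+3·0=36≤40, 4·6+5·0=24≤24, objective 54.
(m,n)=(5,0): 6·5+3·0=30≤40, 4·5+5·0=20≤24, objective 45.
No feasible integer point exceeds 54.

54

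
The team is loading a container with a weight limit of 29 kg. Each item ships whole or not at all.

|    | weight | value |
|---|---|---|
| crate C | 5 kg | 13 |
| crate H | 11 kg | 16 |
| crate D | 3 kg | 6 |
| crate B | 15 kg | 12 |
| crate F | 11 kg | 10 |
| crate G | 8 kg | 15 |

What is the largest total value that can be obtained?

50

Take crate C, crate H, crate D, and crate G: weight 5 + 11 + 3 + 8 = 27 ≤ 29, value 13 + 16 + 6 + 15 = 50.
No other feasible combination does better.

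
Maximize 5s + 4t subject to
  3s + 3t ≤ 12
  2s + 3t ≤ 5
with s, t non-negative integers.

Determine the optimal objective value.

10

The continuous relaxation peaks at (2.5, 0) with value 12.50; rounding to a feasible lattice point costs some objective.
(s,t)=(2,0): 3·2+3·0=6≤12, 2·2+3·0=4≤5, objective 10.
(s,t)=(1,1): 3·1+3·1=6≤12, 2·1+3·1=5≤5, objective 9.
(s,t)=(1,0): 3·1+3·0=3≤12, 2·1+3·0=2≤5, objective 5.
No feasible integer point exceeds 10.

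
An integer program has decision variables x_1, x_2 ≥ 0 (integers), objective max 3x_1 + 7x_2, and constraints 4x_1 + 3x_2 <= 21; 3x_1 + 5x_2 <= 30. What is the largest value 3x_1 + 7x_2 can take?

42

(x_1,x_2)=(0,6): 4·0+3·6=18≤21, 3·0+5·6=30≤30, objective 42.
(x_1,x_2)=(1,5): 4·1+3·5=19≤21, 3·1+5·5=28≤30, objective 38.
(x_1,x_2)=(0,5): 4·0+3·5=15≤21, 3·0+5·5=25≤30, objective 35.
No feasible integer point exceeds 42.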